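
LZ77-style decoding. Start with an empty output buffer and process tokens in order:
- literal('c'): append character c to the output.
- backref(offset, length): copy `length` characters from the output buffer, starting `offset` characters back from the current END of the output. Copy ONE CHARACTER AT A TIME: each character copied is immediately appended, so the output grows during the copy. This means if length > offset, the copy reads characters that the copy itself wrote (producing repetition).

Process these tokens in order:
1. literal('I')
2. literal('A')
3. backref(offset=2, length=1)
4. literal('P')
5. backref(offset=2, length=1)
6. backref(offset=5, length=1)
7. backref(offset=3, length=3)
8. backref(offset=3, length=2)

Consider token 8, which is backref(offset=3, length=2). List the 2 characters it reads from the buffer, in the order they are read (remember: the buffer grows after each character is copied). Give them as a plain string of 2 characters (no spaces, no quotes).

Answer: PI

Derivation:
Token 1: literal('I'). Output: "I"
Token 2: literal('A'). Output: "IA"
Token 3: backref(off=2, len=1). Copied 'I' from pos 0. Output: "IAI"
Token 4: literal('P'). Output: "IAIP"
Token 5: backref(off=2, len=1). Copied 'I' from pos 2. Output: "IAIPI"
Token 6: backref(off=5, len=1). Copied 'I' from pos 0. Output: "IAIPII"
Token 7: backref(off=3, len=3). Copied 'PII' from pos 3. Output: "IAIPIIPII"
Token 8: backref(off=3, len=2). Buffer before: "IAIPIIPII" (len 9)
  byte 1: read out[6]='P', append. Buffer now: "IAIPIIPIIP"
  byte 2: read out[7]='I', append. Buffer now: "IAIPIIPIIPI"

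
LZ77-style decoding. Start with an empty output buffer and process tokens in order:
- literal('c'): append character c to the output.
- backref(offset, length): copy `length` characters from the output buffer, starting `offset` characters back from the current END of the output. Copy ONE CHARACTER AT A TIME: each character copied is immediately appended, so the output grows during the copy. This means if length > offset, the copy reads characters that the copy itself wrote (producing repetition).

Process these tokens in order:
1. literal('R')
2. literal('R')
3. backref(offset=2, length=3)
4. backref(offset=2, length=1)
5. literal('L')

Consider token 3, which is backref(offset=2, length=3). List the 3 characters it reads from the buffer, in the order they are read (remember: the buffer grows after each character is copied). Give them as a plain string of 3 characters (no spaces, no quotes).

Token 1: literal('R'). Output: "R"
Token 2: literal('R'). Output: "RR"
Token 3: backref(off=2, len=3). Buffer before: "RR" (len 2)
  byte 1: read out[0]='R', append. Buffer now: "RRR"
  byte 2: read out[1]='R', append. Buffer now: "RRRR"
  byte 3: read out[2]='R', append. Buffer now: "RRRRR"

Answer: RRR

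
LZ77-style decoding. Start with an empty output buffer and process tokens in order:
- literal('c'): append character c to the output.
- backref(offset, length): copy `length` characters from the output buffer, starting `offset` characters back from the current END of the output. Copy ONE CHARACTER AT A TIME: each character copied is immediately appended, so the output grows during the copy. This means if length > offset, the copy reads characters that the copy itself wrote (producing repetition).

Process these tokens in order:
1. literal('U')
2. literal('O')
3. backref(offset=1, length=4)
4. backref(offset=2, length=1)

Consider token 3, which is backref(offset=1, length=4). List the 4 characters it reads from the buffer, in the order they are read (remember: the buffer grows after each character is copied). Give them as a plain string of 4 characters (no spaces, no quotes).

Token 1: literal('U'). Output: "U"
Token 2: literal('O'). Output: "UO"
Token 3: backref(off=1, len=4). Buffer before: "UO" (len 2)
  byte 1: read out[1]='O', append. Buffer now: "UOO"
  byte 2: read out[2]='O', append. Buffer now: "UOOO"
  byte 3: read out[3]='O', append. Buffer now: "UOOOO"
  byte 4: read out[4]='O', append. Buffer now: "UOOOOO"

Answer: OOOO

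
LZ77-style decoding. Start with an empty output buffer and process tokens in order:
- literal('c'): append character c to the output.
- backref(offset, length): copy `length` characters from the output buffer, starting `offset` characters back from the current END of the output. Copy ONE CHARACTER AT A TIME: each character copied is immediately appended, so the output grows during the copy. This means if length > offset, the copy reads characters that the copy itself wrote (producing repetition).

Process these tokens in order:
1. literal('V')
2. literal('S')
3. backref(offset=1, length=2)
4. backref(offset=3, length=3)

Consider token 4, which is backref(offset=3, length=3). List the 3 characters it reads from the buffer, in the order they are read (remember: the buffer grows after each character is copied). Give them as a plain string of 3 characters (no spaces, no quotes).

Token 1: literal('V'). Output: "V"
Token 2: literal('S'). Output: "VS"
Token 3: backref(off=1, len=2) (overlapping!). Copied 'SS' from pos 1. Output: "VSSS"
Token 4: backref(off=3, len=3). Buffer before: "VSSS" (len 4)
  byte 1: read out[1]='S', append. Buffer now: "VSSSS"
  byte 2: read out[2]='S', append. Buffer now: "VSSSSS"
  byte 3: read out[3]='S', append. Buffer now: "VSSSSSS"

Answer: SSS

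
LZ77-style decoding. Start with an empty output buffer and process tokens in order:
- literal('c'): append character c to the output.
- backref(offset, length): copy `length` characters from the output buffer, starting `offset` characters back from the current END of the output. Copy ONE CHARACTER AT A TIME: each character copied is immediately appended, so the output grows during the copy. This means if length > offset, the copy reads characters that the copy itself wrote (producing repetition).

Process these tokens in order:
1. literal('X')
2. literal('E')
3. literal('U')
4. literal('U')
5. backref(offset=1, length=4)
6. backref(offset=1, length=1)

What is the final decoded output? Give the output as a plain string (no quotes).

Answer: XEUUUUUUU

Derivation:
Token 1: literal('X'). Output: "X"
Token 2: literal('E'). Output: "XE"
Token 3: literal('U'). Output: "XEU"
Token 4: literal('U'). Output: "XEUU"
Token 5: backref(off=1, len=4) (overlapping!). Copied 'UUUU' from pos 3. Output: "XEUUUUUU"
Token 6: backref(off=1, len=1). Copied 'U' from pos 7. Output: "XEUUUUUUU"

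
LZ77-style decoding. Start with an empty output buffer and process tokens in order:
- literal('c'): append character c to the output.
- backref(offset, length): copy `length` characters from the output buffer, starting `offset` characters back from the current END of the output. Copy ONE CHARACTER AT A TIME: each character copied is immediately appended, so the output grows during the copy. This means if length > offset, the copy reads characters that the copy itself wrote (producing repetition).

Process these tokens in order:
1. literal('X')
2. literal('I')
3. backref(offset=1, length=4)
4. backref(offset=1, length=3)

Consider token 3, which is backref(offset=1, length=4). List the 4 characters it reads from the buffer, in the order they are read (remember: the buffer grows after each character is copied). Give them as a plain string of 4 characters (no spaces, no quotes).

Token 1: literal('X'). Output: "X"
Token 2: literal('I'). Output: "XI"
Token 3: backref(off=1, len=4). Buffer before: "XI" (len 2)
  byte 1: read out[1]='I', append. Buffer now: "XII"
  byte 2: read out[2]='I', append. Buffer now: "XIII"
  byte 3: read out[3]='I', append. Buffer now: "XIIII"
  byte 4: read out[4]='I', append. Buffer now: "XIIIII"

Answer: IIII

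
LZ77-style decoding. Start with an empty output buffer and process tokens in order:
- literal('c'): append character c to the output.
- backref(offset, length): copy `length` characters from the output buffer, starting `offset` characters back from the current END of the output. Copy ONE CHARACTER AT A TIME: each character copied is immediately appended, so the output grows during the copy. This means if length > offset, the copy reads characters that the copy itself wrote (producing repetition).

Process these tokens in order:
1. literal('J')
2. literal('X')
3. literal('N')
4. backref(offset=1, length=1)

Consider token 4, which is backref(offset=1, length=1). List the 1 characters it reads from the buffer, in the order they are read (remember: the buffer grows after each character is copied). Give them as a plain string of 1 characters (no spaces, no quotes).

Answer: N

Derivation:
Token 1: literal('J'). Output: "J"
Token 2: literal('X'). Output: "JX"
Token 3: literal('N'). Output: "JXN"
Token 4: backref(off=1, len=1). Buffer before: "JXN" (len 3)
  byte 1: read out[2]='N', append. Buffer now: "JXNN"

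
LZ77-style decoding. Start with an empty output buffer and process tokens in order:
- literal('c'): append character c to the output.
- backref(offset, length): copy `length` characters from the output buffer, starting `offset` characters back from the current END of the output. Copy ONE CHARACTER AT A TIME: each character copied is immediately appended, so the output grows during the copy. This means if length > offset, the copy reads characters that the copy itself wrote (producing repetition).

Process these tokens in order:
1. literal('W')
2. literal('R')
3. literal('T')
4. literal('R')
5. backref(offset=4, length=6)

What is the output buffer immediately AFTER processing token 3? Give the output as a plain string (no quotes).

Answer: WRT

Derivation:
Token 1: literal('W'). Output: "W"
Token 2: literal('R'). Output: "WR"
Token 3: literal('T'). Output: "WRT"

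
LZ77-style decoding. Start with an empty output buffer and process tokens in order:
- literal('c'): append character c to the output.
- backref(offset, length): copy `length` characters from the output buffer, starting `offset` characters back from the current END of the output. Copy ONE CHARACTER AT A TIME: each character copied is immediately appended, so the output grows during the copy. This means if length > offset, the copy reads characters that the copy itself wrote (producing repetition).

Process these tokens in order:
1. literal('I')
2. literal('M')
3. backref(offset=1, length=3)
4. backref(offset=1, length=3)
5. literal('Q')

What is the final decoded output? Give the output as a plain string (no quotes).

Token 1: literal('I'). Output: "I"
Token 2: literal('M'). Output: "IM"
Token 3: backref(off=1, len=3) (overlapping!). Copied 'MMM' from pos 1. Output: "IMMMM"
Token 4: backref(off=1, len=3) (overlapping!). Copied 'MMM' from pos 4. Output: "IMMMMMMM"
Token 5: literal('Q'). Output: "IMMMMMMMQ"

Answer: IMMMMMMMQ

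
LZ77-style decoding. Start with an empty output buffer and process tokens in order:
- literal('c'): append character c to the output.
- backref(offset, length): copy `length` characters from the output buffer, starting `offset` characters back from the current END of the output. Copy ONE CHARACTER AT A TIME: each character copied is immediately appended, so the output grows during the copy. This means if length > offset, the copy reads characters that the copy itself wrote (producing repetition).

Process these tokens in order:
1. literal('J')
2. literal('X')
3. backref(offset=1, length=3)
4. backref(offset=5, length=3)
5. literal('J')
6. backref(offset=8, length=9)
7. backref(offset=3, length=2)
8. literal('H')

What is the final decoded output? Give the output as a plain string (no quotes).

Token 1: literal('J'). Output: "J"
Token 2: literal('X'). Output: "JX"
Token 3: backref(off=1, len=3) (overlapping!). Copied 'XXX' from pos 1. Output: "JXXXX"
Token 4: backref(off=5, len=3). Copied 'JXX' from pos 0. Output: "JXXXXJXX"
Token 5: literal('J'). Output: "JXXXXJXXJ"
Token 6: backref(off=8, len=9) (overlapping!). Copied 'XXXXJXXJX' from pos 1. Output: "JXXXXJXXJXXXXJXXJX"
Token 7: backref(off=3, len=2). Copied 'XJ' from pos 15. Output: "JXXXXJXXJXXXXJXXJXXJ"
Token 8: literal('H'). Output: "JXXXXJXXJXXXXJXXJXXJH"

Answer: JXXXXJXXJXXXXJXXJXXJH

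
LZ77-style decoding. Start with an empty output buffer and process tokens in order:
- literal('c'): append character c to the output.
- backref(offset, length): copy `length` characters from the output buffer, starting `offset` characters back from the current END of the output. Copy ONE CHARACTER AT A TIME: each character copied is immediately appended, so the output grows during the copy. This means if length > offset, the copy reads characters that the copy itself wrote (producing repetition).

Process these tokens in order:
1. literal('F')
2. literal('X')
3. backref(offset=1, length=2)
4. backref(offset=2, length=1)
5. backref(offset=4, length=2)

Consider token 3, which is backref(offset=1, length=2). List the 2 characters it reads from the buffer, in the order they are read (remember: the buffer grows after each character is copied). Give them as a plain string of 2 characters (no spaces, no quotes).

Answer: XX

Derivation:
Token 1: literal('F'). Output: "F"
Token 2: literal('X'). Output: "FX"
Token 3: backref(off=1, len=2). Buffer before: "FX" (len 2)
  byte 1: read out[1]='X', append. Buffer now: "FXX"
  byte 2: read out[2]='X', append. Buffer now: "FXXX"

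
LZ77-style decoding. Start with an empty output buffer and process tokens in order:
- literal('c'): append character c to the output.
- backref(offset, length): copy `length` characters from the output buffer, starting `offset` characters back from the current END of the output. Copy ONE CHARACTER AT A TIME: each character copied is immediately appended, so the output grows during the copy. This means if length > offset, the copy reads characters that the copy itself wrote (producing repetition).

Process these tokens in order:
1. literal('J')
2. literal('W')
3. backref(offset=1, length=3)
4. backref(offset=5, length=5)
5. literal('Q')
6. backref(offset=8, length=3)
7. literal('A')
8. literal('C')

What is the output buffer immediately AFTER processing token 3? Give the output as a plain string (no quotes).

Answer: JWWWW

Derivation:
Token 1: literal('J'). Output: "J"
Token 2: literal('W'). Output: "JW"
Token 3: backref(off=1, len=3) (overlapping!). Copied 'WWW' from pos 1. Output: "JWWWW"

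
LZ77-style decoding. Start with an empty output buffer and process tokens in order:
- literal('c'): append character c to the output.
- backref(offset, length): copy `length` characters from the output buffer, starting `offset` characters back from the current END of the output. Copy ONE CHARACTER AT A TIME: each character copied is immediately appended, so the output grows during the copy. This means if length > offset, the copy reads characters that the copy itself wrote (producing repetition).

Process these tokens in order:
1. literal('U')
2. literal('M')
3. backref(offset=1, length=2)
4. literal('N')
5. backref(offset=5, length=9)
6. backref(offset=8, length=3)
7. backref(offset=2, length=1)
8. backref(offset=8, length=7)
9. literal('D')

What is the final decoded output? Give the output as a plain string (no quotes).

Answer: UMMMNUMMMNUMMMMMMMUMMMMMMD

Derivation:
Token 1: literal('U'). Output: "U"
Token 2: literal('M'). Output: "UM"
Token 3: backref(off=1, len=2) (overlapping!). Copied 'MM' from pos 1. Output: "UMMM"
Token 4: literal('N'). Output: "UMMMN"
Token 5: backref(off=5, len=9) (overlapping!). Copied 'UMMMNUMMM' from pos 0. Output: "UMMMNUMMMNUMMM"
Token 6: backref(off=8, len=3). Copied 'MMM' from pos 6. Output: "UMMMNUMMMNUMMMMMM"
Token 7: backref(off=2, len=1). Copied 'M' from pos 15. Output: "UMMMNUMMMNUMMMMMMM"
Token 8: backref(off=8, len=7). Copied 'UMMMMMM' from pos 10. Output: "UMMMNUMMMNUMMMMMMMUMMMMMM"
Token 9: literal('D'). Output: "UMMMNUMMMNUMMMMMMMUMMMMMMD"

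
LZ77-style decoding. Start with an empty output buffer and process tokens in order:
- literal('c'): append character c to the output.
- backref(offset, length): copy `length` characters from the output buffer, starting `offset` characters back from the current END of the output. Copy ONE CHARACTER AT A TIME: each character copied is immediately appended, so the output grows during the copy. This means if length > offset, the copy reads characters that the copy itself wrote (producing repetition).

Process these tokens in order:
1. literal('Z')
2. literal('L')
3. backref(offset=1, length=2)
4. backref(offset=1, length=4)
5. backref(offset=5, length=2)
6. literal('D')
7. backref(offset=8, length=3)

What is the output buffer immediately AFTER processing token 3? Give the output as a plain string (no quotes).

Answer: ZLLL

Derivation:
Token 1: literal('Z'). Output: "Z"
Token 2: literal('L'). Output: "ZL"
Token 3: backref(off=1, len=2) (overlapping!). Copied 'LL' from pos 1. Output: "ZLLL"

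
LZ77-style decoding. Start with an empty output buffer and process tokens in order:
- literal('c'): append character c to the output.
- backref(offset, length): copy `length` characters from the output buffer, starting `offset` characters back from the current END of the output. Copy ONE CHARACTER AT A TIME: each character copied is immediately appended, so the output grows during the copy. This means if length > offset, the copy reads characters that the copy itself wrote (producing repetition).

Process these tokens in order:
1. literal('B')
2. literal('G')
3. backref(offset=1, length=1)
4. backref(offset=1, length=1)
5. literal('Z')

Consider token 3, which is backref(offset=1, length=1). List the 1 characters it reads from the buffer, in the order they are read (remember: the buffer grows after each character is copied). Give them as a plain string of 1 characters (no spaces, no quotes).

Answer: G

Derivation:
Token 1: literal('B'). Output: "B"
Token 2: literal('G'). Output: "BG"
Token 3: backref(off=1, len=1). Buffer before: "BG" (len 2)
  byte 1: read out[1]='G', append. Buffer now: "BGG"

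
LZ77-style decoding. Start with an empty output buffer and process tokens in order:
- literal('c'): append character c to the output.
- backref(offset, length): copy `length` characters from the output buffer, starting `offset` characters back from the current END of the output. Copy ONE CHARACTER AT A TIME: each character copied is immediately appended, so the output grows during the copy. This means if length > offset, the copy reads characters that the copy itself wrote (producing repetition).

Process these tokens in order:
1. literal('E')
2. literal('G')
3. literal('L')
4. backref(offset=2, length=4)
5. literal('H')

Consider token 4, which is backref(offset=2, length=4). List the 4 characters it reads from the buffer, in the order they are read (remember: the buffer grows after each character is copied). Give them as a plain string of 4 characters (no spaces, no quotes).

Answer: GLGL

Derivation:
Token 1: literal('E'). Output: "E"
Token 2: literal('G'). Output: "EG"
Token 3: literal('L'). Output: "EGL"
Token 4: backref(off=2, len=4). Buffer before: "EGL" (len 3)
  byte 1: read out[1]='G', append. Buffer now: "EGLG"
  byte 2: read out[2]='L', append. Buffer now: "EGLGL"
  byte 3: read out[3]='G', append. Buffer now: "EGLGLG"
  byte 4: read out[4]='L', append. Buffer now: "EGLGLGL"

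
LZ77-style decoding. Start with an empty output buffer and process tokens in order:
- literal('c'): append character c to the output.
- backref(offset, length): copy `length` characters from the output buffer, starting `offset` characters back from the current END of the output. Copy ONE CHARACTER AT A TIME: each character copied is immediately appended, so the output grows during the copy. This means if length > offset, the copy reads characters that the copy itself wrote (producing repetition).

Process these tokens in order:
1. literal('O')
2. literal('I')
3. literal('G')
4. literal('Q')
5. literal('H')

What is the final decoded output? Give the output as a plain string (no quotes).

Token 1: literal('O'). Output: "O"
Token 2: literal('I'). Output: "OI"
Token 3: literal('G'). Output: "OIG"
Token 4: literal('Q'). Output: "OIGQ"
Token 5: literal('H'). Output: "OIGQH"

Answer: OIGQH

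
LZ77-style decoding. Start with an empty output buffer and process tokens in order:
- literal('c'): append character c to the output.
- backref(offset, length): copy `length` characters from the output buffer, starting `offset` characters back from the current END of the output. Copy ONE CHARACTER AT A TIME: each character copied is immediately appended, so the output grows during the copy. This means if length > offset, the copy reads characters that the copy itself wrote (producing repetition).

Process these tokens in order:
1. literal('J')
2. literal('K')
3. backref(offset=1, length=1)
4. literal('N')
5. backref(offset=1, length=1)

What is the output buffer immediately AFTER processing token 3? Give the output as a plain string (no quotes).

Token 1: literal('J'). Output: "J"
Token 2: literal('K'). Output: "JK"
Token 3: backref(off=1, len=1). Copied 'K' from pos 1. Output: "JKK"

Answer: JKK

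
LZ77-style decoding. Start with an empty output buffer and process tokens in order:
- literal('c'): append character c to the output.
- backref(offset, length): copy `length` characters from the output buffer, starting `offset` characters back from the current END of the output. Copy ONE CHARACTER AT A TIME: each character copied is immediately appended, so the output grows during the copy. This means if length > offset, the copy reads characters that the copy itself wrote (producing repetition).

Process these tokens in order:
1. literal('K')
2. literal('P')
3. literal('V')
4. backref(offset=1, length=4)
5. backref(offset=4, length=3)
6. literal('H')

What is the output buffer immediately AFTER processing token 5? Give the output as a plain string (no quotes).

Answer: KPVVVVVVVV

Derivation:
Token 1: literal('K'). Output: "K"
Token 2: literal('P'). Output: "KP"
Token 3: literal('V'). Output: "KPV"
Token 4: backref(off=1, len=4) (overlapping!). Copied 'VVVV' from pos 2. Output: "KPVVVVV"
Token 5: backref(off=4, len=3). Copied 'VVV' from pos 3. Output: "KPVVVVVVVV"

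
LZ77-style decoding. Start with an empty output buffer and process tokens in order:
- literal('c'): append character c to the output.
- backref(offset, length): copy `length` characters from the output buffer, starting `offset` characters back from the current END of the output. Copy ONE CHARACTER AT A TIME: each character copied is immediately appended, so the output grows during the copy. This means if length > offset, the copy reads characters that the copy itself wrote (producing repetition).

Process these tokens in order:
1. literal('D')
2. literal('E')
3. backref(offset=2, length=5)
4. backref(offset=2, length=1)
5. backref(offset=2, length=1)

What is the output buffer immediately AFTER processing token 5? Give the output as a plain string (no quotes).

Token 1: literal('D'). Output: "D"
Token 2: literal('E'). Output: "DE"
Token 3: backref(off=2, len=5) (overlapping!). Copied 'DEDED' from pos 0. Output: "DEDEDED"
Token 4: backref(off=2, len=1). Copied 'E' from pos 5. Output: "DEDEDEDE"
Token 5: backref(off=2, len=1). Copied 'D' from pos 6. Output: "DEDEDEDED"

Answer: DEDEDEDED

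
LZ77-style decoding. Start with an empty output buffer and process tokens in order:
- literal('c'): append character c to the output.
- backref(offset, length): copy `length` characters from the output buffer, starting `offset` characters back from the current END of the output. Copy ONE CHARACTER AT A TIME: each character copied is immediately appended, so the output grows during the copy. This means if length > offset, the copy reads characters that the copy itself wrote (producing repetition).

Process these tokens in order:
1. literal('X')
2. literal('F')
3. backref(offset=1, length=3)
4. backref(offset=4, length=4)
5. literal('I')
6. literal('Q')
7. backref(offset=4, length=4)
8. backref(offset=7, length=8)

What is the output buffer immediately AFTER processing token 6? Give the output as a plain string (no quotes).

Token 1: literal('X'). Output: "X"
Token 2: literal('F'). Output: "XF"
Token 3: backref(off=1, len=3) (overlapping!). Copied 'FFF' from pos 1. Output: "XFFFF"
Token 4: backref(off=4, len=4). Copied 'FFFF' from pos 1. Output: "XFFFFFFFF"
Token 5: literal('I'). Output: "XFFFFFFFFI"
Token 6: literal('Q'). Output: "XFFFFFFFFIQ"

Answer: XFFFFFFFFIQ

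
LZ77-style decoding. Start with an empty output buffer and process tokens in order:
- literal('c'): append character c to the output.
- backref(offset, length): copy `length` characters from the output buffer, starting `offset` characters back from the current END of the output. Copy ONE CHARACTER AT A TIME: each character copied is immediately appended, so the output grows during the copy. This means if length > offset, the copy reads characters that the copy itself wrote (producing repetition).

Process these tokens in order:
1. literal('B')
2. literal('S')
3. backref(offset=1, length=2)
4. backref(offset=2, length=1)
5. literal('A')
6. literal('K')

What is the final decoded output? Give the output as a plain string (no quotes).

Token 1: literal('B'). Output: "B"
Token 2: literal('S'). Output: "BS"
Token 3: backref(off=1, len=2) (overlapping!). Copied 'SS' from pos 1. Output: "BSSS"
Token 4: backref(off=2, len=1). Copied 'S' from pos 2. Output: "BSSSS"
Token 5: literal('A'). Output: "BSSSSA"
Token 6: literal('K'). Output: "BSSSSAK"

Answer: BSSSSAK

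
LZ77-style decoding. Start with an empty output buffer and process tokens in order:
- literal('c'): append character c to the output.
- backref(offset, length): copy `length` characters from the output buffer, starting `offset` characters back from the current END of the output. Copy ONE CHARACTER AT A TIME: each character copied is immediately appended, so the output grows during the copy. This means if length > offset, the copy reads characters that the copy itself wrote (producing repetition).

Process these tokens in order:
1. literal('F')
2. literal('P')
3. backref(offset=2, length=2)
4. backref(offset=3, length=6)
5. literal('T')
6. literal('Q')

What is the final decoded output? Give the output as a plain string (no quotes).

Token 1: literal('F'). Output: "F"
Token 2: literal('P'). Output: "FP"
Token 3: backref(off=2, len=2). Copied 'FP' from pos 0. Output: "FPFP"
Token 4: backref(off=3, len=6) (overlapping!). Copied 'PFPPFP' from pos 1. Output: "FPFPPFPPFP"
Token 5: literal('T'). Output: "FPFPPFPPFPT"
Token 6: literal('Q'). Output: "FPFPPFPPFPTQ"

Answer: FPFPPFPPFPTQ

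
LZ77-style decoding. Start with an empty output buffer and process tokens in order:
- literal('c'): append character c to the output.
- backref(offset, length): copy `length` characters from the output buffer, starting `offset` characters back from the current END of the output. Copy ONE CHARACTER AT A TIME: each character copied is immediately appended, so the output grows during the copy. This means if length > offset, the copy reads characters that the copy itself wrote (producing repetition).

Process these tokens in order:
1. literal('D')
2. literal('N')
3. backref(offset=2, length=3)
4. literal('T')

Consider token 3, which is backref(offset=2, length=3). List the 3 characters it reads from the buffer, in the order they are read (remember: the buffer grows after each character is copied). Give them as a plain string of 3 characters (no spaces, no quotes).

Token 1: literal('D'). Output: "D"
Token 2: literal('N'). Output: "DN"
Token 3: backref(off=2, len=3). Buffer before: "DN" (len 2)
  byte 1: read out[0]='D', append. Buffer now: "DND"
  byte 2: read out[1]='N', append. Buffer now: "DNDN"
  byte 3: read out[2]='D', append. Buffer now: "DNDND"

Answer: DND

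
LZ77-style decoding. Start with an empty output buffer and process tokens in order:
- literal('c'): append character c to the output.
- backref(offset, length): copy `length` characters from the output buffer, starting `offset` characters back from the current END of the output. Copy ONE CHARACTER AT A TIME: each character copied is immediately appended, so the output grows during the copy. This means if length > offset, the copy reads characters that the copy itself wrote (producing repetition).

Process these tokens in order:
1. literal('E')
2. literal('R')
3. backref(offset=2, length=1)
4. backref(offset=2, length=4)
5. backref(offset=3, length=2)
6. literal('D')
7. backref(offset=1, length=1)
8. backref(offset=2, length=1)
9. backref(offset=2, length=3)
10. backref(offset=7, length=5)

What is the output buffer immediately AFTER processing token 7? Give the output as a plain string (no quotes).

Answer: EREREREERDD

Derivation:
Token 1: literal('E'). Output: "E"
Token 2: literal('R'). Output: "ER"
Token 3: backref(off=2, len=1). Copied 'E' from pos 0. Output: "ERE"
Token 4: backref(off=2, len=4) (overlapping!). Copied 'RERE' from pos 1. Output: "ERERERE"
Token 5: backref(off=3, len=2). Copied 'ER' from pos 4. Output: "EREREREER"
Token 6: literal('D'). Output: "EREREREERD"
Token 7: backref(off=1, len=1). Copied 'D' from pos 9. Output: "EREREREERDD"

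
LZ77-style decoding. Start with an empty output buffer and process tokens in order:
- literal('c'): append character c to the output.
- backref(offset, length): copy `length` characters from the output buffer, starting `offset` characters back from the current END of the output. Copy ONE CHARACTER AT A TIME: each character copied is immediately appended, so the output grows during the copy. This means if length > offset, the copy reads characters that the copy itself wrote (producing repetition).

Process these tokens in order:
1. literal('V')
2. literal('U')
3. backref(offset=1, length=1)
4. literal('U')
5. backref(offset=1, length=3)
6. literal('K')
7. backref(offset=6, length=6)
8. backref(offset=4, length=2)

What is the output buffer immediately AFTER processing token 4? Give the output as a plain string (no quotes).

Answer: VUUU

Derivation:
Token 1: literal('V'). Output: "V"
Token 2: literal('U'). Output: "VU"
Token 3: backref(off=1, len=1). Copied 'U' from pos 1. Output: "VUU"
Token 4: literal('U'). Output: "VUUU"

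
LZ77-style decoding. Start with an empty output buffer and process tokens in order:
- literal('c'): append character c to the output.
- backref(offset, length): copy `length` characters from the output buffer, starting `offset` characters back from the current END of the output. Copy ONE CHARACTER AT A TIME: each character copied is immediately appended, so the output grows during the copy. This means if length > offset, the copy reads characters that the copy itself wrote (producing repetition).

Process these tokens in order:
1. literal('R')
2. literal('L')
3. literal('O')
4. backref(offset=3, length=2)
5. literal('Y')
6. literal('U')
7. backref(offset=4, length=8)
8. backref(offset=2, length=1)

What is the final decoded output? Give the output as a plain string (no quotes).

Answer: RLORLYURLYURLYUY

Derivation:
Token 1: literal('R'). Output: "R"
Token 2: literal('L'). Output: "RL"
Token 3: literal('O'). Output: "RLO"
Token 4: backref(off=3, len=2). Copied 'RL' from pos 0. Output: "RLORL"
Token 5: literal('Y'). Output: "RLORLY"
Token 6: literal('U'). Output: "RLORLYU"
Token 7: backref(off=4, len=8) (overlapping!). Copied 'RLYURLYU' from pos 3. Output: "RLORLYURLYURLYU"
Token 8: backref(off=2, len=1). Copied 'Y' from pos 13. Output: "RLORLYURLYURLYUY"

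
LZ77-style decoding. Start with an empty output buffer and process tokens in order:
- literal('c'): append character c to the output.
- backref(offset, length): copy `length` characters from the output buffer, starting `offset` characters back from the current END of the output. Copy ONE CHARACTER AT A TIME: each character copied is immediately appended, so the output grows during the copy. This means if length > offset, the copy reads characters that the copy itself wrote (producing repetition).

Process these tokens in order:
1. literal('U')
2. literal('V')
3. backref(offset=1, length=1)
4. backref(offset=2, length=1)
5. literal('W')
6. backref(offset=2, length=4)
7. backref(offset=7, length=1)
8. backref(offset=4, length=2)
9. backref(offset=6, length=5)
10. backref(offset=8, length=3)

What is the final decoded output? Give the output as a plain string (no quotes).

Token 1: literal('U'). Output: "U"
Token 2: literal('V'). Output: "UV"
Token 3: backref(off=1, len=1). Copied 'V' from pos 1. Output: "UVV"
Token 4: backref(off=2, len=1). Copied 'V' from pos 1. Output: "UVVV"
Token 5: literal('W'). Output: "UVVVW"
Token 6: backref(off=2, len=4) (overlapping!). Copied 'VWVW' from pos 3. Output: "UVVVWVWVW"
Token 7: backref(off=7, len=1). Copied 'V' from pos 2. Output: "UVVVWVWVWV"
Token 8: backref(off=4, len=2). Copied 'WV' from pos 6. Output: "UVVVWVWVWVWV"
Token 9: backref(off=6, len=5). Copied 'WVWVW' from pos 6. Output: "UVVVWVWVWVWVWVWVW"
Token 10: backref(off=8, len=3). Copied 'VWV' from pos 9. Output: "UVVVWVWVWVWVWVWVWVWV"

Answer: UVVVWVWVWVWVWVWVWVWV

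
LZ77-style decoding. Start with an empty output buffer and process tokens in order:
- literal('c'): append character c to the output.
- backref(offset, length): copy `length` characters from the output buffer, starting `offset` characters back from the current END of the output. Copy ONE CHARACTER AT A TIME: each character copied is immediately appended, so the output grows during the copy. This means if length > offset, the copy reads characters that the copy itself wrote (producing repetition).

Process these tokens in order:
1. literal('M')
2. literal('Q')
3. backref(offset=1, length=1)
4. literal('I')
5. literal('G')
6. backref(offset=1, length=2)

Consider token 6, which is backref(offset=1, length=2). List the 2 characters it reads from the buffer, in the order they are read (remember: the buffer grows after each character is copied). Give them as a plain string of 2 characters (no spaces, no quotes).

Answer: GG

Derivation:
Token 1: literal('M'). Output: "M"
Token 2: literal('Q'). Output: "MQ"
Token 3: backref(off=1, len=1). Copied 'Q' from pos 1. Output: "MQQ"
Token 4: literal('I'). Output: "MQQI"
Token 5: literal('G'). Output: "MQQIG"
Token 6: backref(off=1, len=2). Buffer before: "MQQIG" (len 5)
  byte 1: read out[4]='G', append. Buffer now: "MQQIGG"
  byte 2: read out[5]='G', append. Buffer now: "MQQIGGG"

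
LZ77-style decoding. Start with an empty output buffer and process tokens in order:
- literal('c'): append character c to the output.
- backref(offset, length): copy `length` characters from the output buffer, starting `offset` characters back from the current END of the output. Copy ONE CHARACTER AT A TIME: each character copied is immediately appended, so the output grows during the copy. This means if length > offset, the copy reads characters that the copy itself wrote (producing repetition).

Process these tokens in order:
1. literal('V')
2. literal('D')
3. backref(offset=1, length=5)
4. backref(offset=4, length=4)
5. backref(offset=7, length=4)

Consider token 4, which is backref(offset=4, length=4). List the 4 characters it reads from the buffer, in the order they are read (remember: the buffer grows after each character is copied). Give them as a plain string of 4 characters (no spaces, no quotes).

Answer: DDDD

Derivation:
Token 1: literal('V'). Output: "V"
Token 2: literal('D'). Output: "VD"
Token 3: backref(off=1, len=5) (overlapping!). Copied 'DDDDD' from pos 1. Output: "VDDDDDD"
Token 4: backref(off=4, len=4). Buffer before: "VDDDDDD" (len 7)
  byte 1: read out[3]='D', append. Buffer now: "VDDDDDDD"
  byte 2: read out[4]='D', append. Buffer now: "VDDDDDDDD"
  byte 3: read out[5]='D', append. Buffer now: "VDDDDDDDDD"
  byte 4: read out[6]='D', append. Buffer now: "VDDDDDDDDDD"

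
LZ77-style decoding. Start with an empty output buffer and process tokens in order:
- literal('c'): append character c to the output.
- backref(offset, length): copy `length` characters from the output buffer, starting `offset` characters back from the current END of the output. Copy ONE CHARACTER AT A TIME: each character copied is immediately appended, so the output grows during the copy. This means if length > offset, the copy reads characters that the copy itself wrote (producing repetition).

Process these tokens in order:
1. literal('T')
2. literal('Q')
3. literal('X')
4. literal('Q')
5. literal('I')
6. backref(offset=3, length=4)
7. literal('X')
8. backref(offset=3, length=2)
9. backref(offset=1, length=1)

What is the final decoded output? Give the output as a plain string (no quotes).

Answer: TQXQIXQIXXIXX

Derivation:
Token 1: literal('T'). Output: "T"
Token 2: literal('Q'). Output: "TQ"
Token 3: literal('X'). Output: "TQX"
Token 4: literal('Q'). Output: "TQXQ"
Token 5: literal('I'). Output: "TQXQI"
Token 6: backref(off=3, len=4) (overlapping!). Copied 'XQIX' from pos 2. Output: "TQXQIXQIX"
Token 7: literal('X'). Output: "TQXQIXQIXX"
Token 8: backref(off=3, len=2). Copied 'IX' from pos 7. Output: "TQXQIXQIXXIX"
Token 9: backref(off=1, len=1). Copied 'X' from pos 11. Output: "TQXQIXQIXXIXX"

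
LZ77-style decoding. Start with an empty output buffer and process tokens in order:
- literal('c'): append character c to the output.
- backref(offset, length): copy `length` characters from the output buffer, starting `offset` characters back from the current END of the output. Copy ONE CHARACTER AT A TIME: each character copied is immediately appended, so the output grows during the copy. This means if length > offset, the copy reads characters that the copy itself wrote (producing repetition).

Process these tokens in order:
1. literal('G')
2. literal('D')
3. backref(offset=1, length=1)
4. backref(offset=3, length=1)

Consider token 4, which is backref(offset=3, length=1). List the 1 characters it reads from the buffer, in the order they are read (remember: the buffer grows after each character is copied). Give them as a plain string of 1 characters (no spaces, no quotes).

Answer: G

Derivation:
Token 1: literal('G'). Output: "G"
Token 2: literal('D'). Output: "GD"
Token 3: backref(off=1, len=1). Copied 'D' from pos 1. Output: "GDD"
Token 4: backref(off=3, len=1). Buffer before: "GDD" (len 3)
  byte 1: read out[0]='G', append. Buffer now: "GDDG"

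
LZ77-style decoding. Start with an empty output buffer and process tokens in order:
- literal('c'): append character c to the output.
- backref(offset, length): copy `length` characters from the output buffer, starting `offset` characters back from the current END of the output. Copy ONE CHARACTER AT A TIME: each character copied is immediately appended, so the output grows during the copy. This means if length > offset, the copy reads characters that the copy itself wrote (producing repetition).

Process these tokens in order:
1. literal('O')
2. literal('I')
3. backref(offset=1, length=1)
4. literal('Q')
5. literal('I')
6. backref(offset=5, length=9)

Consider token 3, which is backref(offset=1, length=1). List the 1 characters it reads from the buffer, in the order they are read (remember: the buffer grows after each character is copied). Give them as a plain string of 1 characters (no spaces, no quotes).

Answer: I

Derivation:
Token 1: literal('O'). Output: "O"
Token 2: literal('I'). Output: "OI"
Token 3: backref(off=1, len=1). Buffer before: "OI" (len 2)
  byte 1: read out[1]='I', append. Buffer now: "OII"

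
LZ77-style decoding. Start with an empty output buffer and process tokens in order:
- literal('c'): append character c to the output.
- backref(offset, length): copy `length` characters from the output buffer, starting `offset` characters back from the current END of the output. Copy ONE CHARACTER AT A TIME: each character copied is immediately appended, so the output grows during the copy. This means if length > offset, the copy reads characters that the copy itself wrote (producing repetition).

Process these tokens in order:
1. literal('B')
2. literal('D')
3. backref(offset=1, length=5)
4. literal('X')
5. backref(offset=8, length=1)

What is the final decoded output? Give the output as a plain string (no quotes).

Answer: BDDDDDDXB

Derivation:
Token 1: literal('B'). Output: "B"
Token 2: literal('D'). Output: "BD"
Token 3: backref(off=1, len=5) (overlapping!). Copied 'DDDDD' from pos 1. Output: "BDDDDDD"
Token 4: literal('X'). Output: "BDDDDDDX"
Token 5: backref(off=8, len=1). Copied 'B' from pos 0. Output: "BDDDDDDXB"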